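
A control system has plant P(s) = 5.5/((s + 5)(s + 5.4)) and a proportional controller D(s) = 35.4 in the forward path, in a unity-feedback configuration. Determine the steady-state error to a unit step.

The loop is type 0. Static position error constant K_pos = D(0)·P(0) = 35.4·0.2037 = 7.211.
Steady-state error to a unit step: e_ss = 1/(1+K_pos) = 1/8.211 = 0.122.

0.122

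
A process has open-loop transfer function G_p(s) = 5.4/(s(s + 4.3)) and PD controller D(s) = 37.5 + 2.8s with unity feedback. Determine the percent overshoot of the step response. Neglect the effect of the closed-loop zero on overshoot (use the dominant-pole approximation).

Forward path: (37.5 + 2.8s)·5.4/(s(s+4.3)). The closed-loop characteristic equation is s² + (4.3 + 5.4·2.8)s + 5.4·37.5 = 0.
That is s² + 19.42s + 202.5 = 0, so ω_n = 14.23 rad/s and ζ = 19.42/(2·14.23) = 0.6823.
%OS = 100·exp(−πζ/√(1−ζ²)) = 5.33%.

5.33%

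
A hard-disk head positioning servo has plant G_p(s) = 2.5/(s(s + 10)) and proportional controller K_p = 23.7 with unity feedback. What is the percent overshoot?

The closed-loop denominator s² + 10s + 59.25 gives ω_n = √59.25 = 7.697 and ζ = 10/(2ω_n) = 0.6496.
%OS = 100·exp(−πζ/√(1−ζ²)) = 100·exp(−π·0.6496/√0.5781) = 6.83%.

6.83%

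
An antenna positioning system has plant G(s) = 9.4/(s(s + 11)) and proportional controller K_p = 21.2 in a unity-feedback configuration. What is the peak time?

T_p = 0.242 s

The closed-loop denominator s² + 11s + 199.3 gives ω_n = √199.3 = 14.12 and ζ = 11/(2ω_n) = 0.3896.
Damped frequency ω_d = ω_n√(1−ζ²) = 13 rad/s, so peak time T_p = π/ω_d = 0.242 s.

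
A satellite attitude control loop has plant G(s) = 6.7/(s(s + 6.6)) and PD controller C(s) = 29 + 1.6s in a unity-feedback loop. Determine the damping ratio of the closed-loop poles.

Forward path: (29 + 1.6s)·6.7/(s(s+6.6)). The closed-loop characteristic equation is s² + (6.6 + 6.7·1.6)s + 6.7·29 = 0.
That is s² + 17.32s + 194.3 = 0, so ω_n = 13.94 rad/s and ζ = 17.32/(2·13.94) = 0.6213.

ζ = 0.621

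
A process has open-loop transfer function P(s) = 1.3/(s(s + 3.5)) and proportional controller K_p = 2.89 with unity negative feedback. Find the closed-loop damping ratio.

ζ = 0.903

1 + K_p·P(s) = 0 gives s² + 3.5s + 3.757 = 0.
Matching s² + 2ζω_n s + ω_n²: ω_n = √3.757 = 1.938 rad/s and 2ζω_n = 3.5, so ζ = 3.5/(2·1.938) = 0.903.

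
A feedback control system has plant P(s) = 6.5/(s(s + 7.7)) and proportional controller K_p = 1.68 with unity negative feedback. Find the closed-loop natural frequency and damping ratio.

With unity feedback the closed-loop characteristic equation is s² + 7.7s + 1.68·6.5 = s² + 7.7s + 10.92 = 0.
So ω_n² = 10.92 ⇒ ω_n = 3.305 rad/s, and ζ = 7.7/(2ω_n) = 1.17.

ω_n = 3.3 rad/s, ζ = 1.17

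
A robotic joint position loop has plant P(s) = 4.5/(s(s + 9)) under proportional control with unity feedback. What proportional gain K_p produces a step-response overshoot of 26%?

K_p = 29

From %OS = 100·exp(−πζ/√(1−ζ²)) = 26%, ζ = −ln(0.26)/√(π²+ln²(0.26)) = 0.3941.
Characteristic equation s² + 9s + 4.5K_p = 0 gives ζ = 9/(2√(4.5K_p)).
Setting ζ = 0.3941: √(4.5K_p) = 9/(2·0.3941) = 11.42, so K_p = 130.4/4.5 = 29.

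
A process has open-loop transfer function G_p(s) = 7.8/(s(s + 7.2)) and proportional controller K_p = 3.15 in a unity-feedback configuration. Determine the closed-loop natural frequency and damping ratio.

ω_n = 4.96 rad/s, ζ = 0.726

The closed-loop denominator is s(s+7.2) + 3.15·7.8 = s² + 7.2s + 24.57.
Matching s² + 2ζω_n s + ω_n²: ω_n = √24.57 = 4.957 rad/s and 2ζω_n = 7.2, so ζ = 7.2/(2·4.957) = 0.726.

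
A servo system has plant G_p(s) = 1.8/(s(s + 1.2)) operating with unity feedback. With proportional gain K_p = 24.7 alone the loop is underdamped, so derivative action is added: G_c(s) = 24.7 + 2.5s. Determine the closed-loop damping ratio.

Forward path: (24.7 + 2.5s)·1.8/(s(s+1.2)). The closed-loop characteristic equation is s² + (1.2 + 1.8·2.5)s + 1.8·24.7 = 0.
That is s² + 5.7s + 44.46 = 0, so ω_n = 6.668 rad/s and ζ = 5.7/(2·6.668) = 0.4274.

ζ = 0.427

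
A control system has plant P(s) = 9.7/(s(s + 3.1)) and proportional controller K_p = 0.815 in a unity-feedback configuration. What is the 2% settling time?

Closed-loop characteristic equation: s² + 3.1s + 7.905 = 0, so ω_n = 2.812 rad/s and ζ = 3.1/(2·2.812) = 0.5513.
2% settling time T_s ≈ 4/(ζω_n) = 4/1.55 = 2.58 s.

T_s ≈ 2.58 s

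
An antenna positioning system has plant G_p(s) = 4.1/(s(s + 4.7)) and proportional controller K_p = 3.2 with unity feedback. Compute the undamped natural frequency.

ω_n = 3.62 rad/s

1 + K_p·G_p(s) = 0 gives s² + 4.7s + 13.12 = 0.
Matching s² + 2ζω_n s + ω_n²: ω_n = √13.12 = 3.622 rad/s and 2ζω_n = 4.7, so ζ = 4.7/(2·3.622) = 0.649.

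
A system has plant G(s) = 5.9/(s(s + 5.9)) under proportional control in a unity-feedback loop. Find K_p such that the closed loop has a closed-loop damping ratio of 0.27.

K_p = 20.2

Closed-loop characteristic equation: s² + 5.9s + K_p·5.9 = 0.
So ω_n = √(5.9K_p) and 2ζω_n = 5.9, giving ζ = 5.9/(2√(5.9K_p)).
Setting ζ = 0.27: √(5.9K_p) = 5.9/(2·0.27) = 10.93, so K_p = 119.4/5.9 = 20.2.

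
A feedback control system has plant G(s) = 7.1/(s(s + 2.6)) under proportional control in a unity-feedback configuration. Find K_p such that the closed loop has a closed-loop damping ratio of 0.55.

K_p = 0.787

Closed-loop characteristic equation: s² + 2.6s + K_p·7.1 = 0.
So ω_n = √(7.1K_p) and 2ζω_n = 2.6, giving ζ = 2.6/(2√(7.1K_p)).
Setting ζ = 0.55: √(7.1K_p) = 2.6/(2·0.55) = 2.364, so K_p = 5.587/7.1 = 0.787.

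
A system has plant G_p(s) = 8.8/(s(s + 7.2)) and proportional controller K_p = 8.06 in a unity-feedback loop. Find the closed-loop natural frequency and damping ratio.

The closed-loop denominator is s(s+7.2) + 8.06·8.8 = s² + 7.2s + 70.93.
Matching s² + 2ζω_n s + ω_n²: ω_n = √70.93 = 8.422 rad/s and 2ζω_n = 7.2, so ζ = 7.2/(2·8.422) = 0.427.

ω_n = 8.42 rad/s, ζ = 0.427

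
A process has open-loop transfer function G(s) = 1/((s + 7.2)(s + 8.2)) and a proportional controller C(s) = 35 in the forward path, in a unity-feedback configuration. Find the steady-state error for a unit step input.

0.628

The loop is type 0. Static position error constant K_pos = C(0)·G(0) = 35·0.01694 = 0.5928.
Steady-state error to a unit step: e_ss = 1/(1+K_pos) = 1/1.593 = 0.628.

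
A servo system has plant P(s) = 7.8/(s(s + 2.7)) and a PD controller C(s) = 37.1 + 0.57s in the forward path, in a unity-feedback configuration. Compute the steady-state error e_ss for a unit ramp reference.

The loop has one pole at the origin (type 1). Velocity error constant K_v = lim_{s→0} s·C(s)P(s) = 37.1·7.8/2.7 = 107.2.
Steady-state error to a unit ramp: e_ss = 1/K_v = 0.00933.

0.00933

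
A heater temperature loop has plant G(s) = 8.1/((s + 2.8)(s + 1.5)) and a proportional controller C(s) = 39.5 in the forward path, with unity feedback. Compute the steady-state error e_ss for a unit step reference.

The loop is type 0. Static position error constant K_pos = C(0)·G(0) = 39.5·1.929 = 76.18.
Steady-state error to a unit step: e_ss = 1/(1+K_pos) = 1/77.18 = 0.013.

0.013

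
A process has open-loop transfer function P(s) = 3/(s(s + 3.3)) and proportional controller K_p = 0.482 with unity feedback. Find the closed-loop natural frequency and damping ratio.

With unity feedback the closed-loop characteristic equation is s² + 3.3s + 0.482·3 = s² + 3.3s + 1.446 = 0.
Matching s² + 2ζω_n s + ω_n²: ω_n = √1.446 = 1.202 rad/s and 2ζω_n = 3.3, so ζ = 3.3/(2·1.202) = 1.37.

ω_n = 1.2 rad/s, ζ = 1.37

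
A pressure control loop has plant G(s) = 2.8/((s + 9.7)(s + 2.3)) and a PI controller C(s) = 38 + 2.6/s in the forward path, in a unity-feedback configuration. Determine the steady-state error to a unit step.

0

The open loop C(s)G(s) has a pole at the origin (type 1), so the static position error constant is infinite and e_ss = 1/(1+∞) = 0.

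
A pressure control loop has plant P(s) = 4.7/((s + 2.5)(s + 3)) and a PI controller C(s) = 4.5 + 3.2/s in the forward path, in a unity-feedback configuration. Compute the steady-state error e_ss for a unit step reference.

0

The open loop C(s)P(s) has a pole at the origin (type 1), so the static position error constant is infinite and e_ss = 1/(1+∞) = 0.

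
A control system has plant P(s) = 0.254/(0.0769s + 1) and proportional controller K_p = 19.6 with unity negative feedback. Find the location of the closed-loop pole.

Closed loop: T(s) = K_p·P/(1+K_p·P) = 4.978/(0.0769s + 1 + 4.978), with pole at s = −(1 + 4.978)/0.0769 = −77.74.

s = -77.74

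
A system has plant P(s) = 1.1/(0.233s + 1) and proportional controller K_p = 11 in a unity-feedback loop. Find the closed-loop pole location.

s = -56.22

Closed loop: T(s) = K_p·P/(1+K_p·P) = 12.1/(0.233s + 1 + 12.1), with pole at s = −(1 + 12.1)/0.233 = −56.22.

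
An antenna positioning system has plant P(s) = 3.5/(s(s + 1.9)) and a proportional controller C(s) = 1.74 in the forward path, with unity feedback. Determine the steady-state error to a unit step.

The open loop C(s)P(s) has a pole at the origin (type 1), so the static position error constant is infinite and e_ss = 1/(1+∞) = 0.

0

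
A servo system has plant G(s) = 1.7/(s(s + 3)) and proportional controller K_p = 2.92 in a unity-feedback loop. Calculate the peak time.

T_p = 1.91 s

The closed-loop denominator s² + 3s + 4.964 gives ω_n = √4.964 = 2.228 and ζ = 3/(2ω_n) = 0.6732.
Damped frequency ω_d = ω_n√(1−ζ²) = 1.647 rad/s, so peak time T_p = π/ω_d = 1.91 s.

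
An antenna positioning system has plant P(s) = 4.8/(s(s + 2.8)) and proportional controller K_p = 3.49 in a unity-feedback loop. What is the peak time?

T_p = 0.817 s

From 1 + K_pP(s) = 0: s² + 2.8s + 16.75 = 0 ⇒ ω_n = 4.093, ζ = 0.3421.
Damped frequency ω_d = ω_n√(1−ζ²) = 3.846 rad/s, so peak time T_p = π/ω_d = 0.817 s.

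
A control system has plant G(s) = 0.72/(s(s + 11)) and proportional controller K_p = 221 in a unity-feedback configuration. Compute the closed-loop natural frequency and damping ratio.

1 + K_p·G(s) = 0 gives s² + 11s + 159.1 = 0.
So ω_n² = 159.1 ⇒ ω_n = 12.61 rad/s, and ζ = 11/(2ω_n) = 0.436.

ω_n = 12.6 rad/s, ζ = 0.436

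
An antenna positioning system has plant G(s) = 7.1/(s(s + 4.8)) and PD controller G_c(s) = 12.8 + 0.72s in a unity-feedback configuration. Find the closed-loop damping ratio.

Forward path: (12.8 + 0.72s)·7.1/(s(s+4.8)). The closed-loop characteristic equation is s² + (4.8 + 7.1·0.72)s + 7.1·12.8 = 0.
That is s² + 9.912s + 90.88 = 0, so ω_n = 9.533 rad/s and ζ = 9.912/(2·9.533) = 0.5199.

ζ = 0.52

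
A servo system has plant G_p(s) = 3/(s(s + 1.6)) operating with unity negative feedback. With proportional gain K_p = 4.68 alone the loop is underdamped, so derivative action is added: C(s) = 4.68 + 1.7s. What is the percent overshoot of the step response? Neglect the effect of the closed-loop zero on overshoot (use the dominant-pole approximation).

0.189%

Forward path: (4.68 + 1.7s)·3/(s(s+1.6)). The closed-loop characteristic equation is s² + (1.6 + 3·1.7)s + 3·4.68 = 0.
That is s² + 6.7s + 14.04 = 0, so ω_n = 3.747 rad/s and ζ = 6.7/(2·3.747) = 0.894.
%OS = 100·exp(−πζ/√(1−ζ²)) = 0.189%.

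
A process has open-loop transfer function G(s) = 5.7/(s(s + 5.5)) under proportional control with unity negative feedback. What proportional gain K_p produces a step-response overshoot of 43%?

From %OS = 100·exp(−πζ/√(1−ζ²)) = 43%, ζ = −ln(0.43)/√(π²+ln²(0.43)) = 0.2594.
Characteristic equation s² + 5.5s + 5.7K_p = 0 gives ζ = 5.5/(2√(5.7K_p)).
Setting ζ = 0.2594: √(5.7K_p) = 5.5/(2·0.2594) = 10.6, so K_p = 112.4/5.7 = 19.7.

K_p = 19.7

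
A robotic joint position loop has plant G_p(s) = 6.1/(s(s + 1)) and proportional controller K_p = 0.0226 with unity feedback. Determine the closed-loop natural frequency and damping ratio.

ω_n = 0.371 rad/s, ζ = 1.35

1 + K_p·G_p(s) = 0 gives s² + 1s + 0.1379 = 0.
So ω_n² = 0.1379 ⇒ ω_n = 0.3713 rad/s, and ζ = 1/(2ω_n) = 1.35.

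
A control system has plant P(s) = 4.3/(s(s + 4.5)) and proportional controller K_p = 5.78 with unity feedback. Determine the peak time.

From 1 + K_pP(s) = 0: s² + 4.5s + 24.85 = 0 ⇒ ω_n = 4.985, ζ = 0.4513.
Damped frequency ω_d = ω_n√(1−ζ²) = 4.449 rad/s, so peak time T_p = π/ω_d = 0.706 s.

T_p = 0.706 s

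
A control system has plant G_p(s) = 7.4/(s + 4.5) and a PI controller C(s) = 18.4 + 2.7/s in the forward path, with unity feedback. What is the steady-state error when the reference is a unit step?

The open loop C(s)G_p(s) has a pole at the origin (type 1), so the static position error constant is infinite and e_ss = 1/(1+∞) = 0.

0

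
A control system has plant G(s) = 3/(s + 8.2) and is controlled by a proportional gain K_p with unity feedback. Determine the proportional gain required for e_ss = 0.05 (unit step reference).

Steady-state error for a unit step on this type-0 loop is 1/(1 + K_p·G(0)).
G(0) = 0.3659. Require 1/(1 + K_p·0.3659) = 0.05, so 1 + 0.3659·K_p = 20.
K_p = (20 − 1)/0.3659 = 51.9.

K_p = 51.9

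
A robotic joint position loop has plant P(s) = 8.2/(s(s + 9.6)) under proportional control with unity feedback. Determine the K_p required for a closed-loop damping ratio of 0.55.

K_p = 9.29

Closed-loop characteristic equation: s² + 9.6s + K_p·8.2 = 0.
So ω_n = √(8.2K_p) and 2ζω_n = 9.6, giving ζ = 9.6/(2√(8.2K_p)).
Setting ζ = 0.55: √(8.2K_p) = 9.6/(2·0.55) = 8.727, so K_p = 76.17/8.2 = 9.29.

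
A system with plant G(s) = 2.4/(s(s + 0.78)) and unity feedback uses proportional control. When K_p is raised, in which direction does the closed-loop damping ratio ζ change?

decrease

ζ = 0.78/(2√(2.4K_p)); increasing K_p raises the denominator, so ζ falls.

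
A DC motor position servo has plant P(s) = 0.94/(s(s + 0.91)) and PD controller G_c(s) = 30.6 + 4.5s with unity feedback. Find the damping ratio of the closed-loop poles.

ζ = 0.479

Forward path: (30.6 + 4.5s)·0.94/(s(s+0.91)). The closed-loop characteristic equation is s² + (0.91 + 0.94·4.5)s + 0.94·30.6 = 0.
That is s² + 5.14s + 28.76 = 0, so ω_n = 5.363 rad/s and ζ = 5.14/(2·5.363) = 0.4792.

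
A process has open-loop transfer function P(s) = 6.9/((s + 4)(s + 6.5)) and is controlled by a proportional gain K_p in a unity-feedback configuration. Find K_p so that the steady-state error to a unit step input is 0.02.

K_p = 185

The loop is type 0, so e_ss(step) = 1/(1 + K_pos) with K_pos = K_p·P(0).
P(0) = 0.2654. Require 1/(1 + K_p·0.2654) = 0.02, so 1 + 0.2654·K_p = 50.
K_p = (50 − 1)/0.2654 = 185.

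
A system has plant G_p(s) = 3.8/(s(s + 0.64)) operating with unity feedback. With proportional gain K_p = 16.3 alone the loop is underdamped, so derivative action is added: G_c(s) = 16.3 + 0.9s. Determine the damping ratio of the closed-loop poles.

Forward path: (16.3 + 0.9s)·3.8/(s(s+0.64)). The closed-loop characteristic equation is s² + (0.64 + 3.8·0.9)s + 3.8·16.3 = 0.
That is s² + 4.06s + 61.94 = 0, so ω_n = 7.87 rad/s and ζ = 4.06/(2·7.87) = 0.2579.

ζ = 0.258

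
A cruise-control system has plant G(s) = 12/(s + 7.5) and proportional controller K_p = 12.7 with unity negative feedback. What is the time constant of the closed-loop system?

τ = 0.00625 s

Closed-loop transfer function: T(s) = K_p·G(s)/(1 + K_p·G(s)) = 152.4/(s + 7.5 + 152.4) = 152.4/(s + 159.9).
Time constant τ = 1/159.9 = 0.00625 s.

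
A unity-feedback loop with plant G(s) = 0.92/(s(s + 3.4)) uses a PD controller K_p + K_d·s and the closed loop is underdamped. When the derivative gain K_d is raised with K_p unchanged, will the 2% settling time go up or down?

decrease

Characteristic equation s² + (3.4 + 0.92K_d)s + 0.92K_p = 0: raising K_d increases ζω_n = (3.4+0.92K_d)/2 while the loop stays underdamped, so T_s ≈ 4/(ζω_n) decreases.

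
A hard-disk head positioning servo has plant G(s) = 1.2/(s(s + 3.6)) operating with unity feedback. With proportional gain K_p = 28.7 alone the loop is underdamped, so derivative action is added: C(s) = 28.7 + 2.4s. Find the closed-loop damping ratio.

Forward path: (28.7 + 2.4s)·1.2/(s(s+3.6)). The closed-loop characteristic equation is s² + (3.6 + 1.2·2.4)s + 1.2·28.7 = 0.
That is s² + 6.48s + 34.44 = 0, so ω_n = 5.869 rad/s and ζ = 6.48/(2·5.869) = 0.5521.

ζ = 0.552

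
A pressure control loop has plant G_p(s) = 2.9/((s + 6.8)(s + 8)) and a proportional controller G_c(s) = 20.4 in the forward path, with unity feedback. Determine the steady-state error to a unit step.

The loop is type 0. Static position error constant K_pos = G_c(0)·G_p(0) = 20.4·0.05331 = 1.087.
Steady-state error to a unit step: e_ss = 1/(1+K_pos) = 1/2.087 = 0.479.

0.479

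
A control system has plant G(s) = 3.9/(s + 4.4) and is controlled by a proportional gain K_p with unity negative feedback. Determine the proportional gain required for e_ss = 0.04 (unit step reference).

Steady-state error for a unit step on this type-0 loop is 1/(1 + K_p·G(0)).
G(0) = 0.8864. Require 1/(1 + K_p·0.8864) = 0.04, so 1 + 0.8864·K_p = 25.
K_p = (25 − 1)/0.8864 = 27.1.

K_p = 27.1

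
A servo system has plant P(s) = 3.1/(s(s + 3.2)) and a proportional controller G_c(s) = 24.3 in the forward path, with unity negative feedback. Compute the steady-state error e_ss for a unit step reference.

0

The open loop G_c(s)P(s) has a pole at the origin (type 1), so the static position error constant is infinite and e_ss = 1/(1+∞) = 0.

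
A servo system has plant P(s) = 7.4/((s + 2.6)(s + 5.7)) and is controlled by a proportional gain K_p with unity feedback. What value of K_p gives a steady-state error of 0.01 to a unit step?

K_p = 198

The loop is type 0, so e_ss(step) = 1/(1 + K_pos) with K_pos = K_p·P(0).
P(0) = 0.4993. Require 1/(1 + K_p·0.4993) = 0.01, so 1 + 0.4993·K_p = 100.
K_p = (100 − 1)/0.4993 = 198.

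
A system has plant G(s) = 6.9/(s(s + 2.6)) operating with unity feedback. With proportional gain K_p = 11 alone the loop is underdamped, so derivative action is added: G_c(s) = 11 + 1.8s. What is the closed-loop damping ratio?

Forward path: (11 + 1.8s)·6.9/(s(s+2.6)). The closed-loop characteristic equation is s² + (2.6 + 6.9·1.8)s + 6.9·11 = 0.
That is s² + 15.02s + 75.9 = 0, so ω_n = 8.712 rad/s and ζ = 15.02/(2·8.712) = 0.862.

ζ = 0.862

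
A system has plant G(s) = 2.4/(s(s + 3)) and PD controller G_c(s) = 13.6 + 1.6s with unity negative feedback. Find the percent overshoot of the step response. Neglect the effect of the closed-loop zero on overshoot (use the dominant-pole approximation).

9.56%

Forward path: (13.6 + 1.6s)·2.4/(s(s+3)). The closed-loop characteristic equation is s² + (3 + 2.4·1.6)s + 2.4·13.6 = 0.
That is s² + 6.84s + 32.64 = 0, so ω_n = 5.713 rad/s and ζ = 6.84/(2·5.713) = 0.5986.
%OS = 100·exp(−πζ/√(1−ζ²)) = 9.56%.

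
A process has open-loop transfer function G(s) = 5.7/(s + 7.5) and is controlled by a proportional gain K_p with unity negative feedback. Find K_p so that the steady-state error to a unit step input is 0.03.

K_p = 42.5

The loop is type 0, so e_ss(step) = 1/(1 + K_pos) with K_pos = K_p·G(0).
G(0) = 0.76. Require 1/(1 + K_p·0.76) = 0.03, so 1 + 0.76·K_p = 33.33.
K_p = (33.33 − 1)/0.76 = 42.5.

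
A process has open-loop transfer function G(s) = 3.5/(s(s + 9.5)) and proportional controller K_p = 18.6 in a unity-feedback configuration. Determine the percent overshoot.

The closed-loop denominator s² + 9.5s + 65.1 gives ω_n = √65.1 = 8.068 and ζ = 9.5/(2ω_n) = 0.5887.
%OS = 100·exp(−πζ/√(1−ζ²)) = 100·exp(−π·0.5887/√0.6534) = 10.1%.

10.1%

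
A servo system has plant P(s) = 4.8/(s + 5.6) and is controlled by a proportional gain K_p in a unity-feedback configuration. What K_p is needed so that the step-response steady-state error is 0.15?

The loop is type 0, so e_ss(step) = 1/(1 + K_pos) with K_pos = K_p·P(0).
P(0) = 0.8571. Require 1/(1 + K_p·0.8571) = 0.15, so 1 + 0.8571·K_p = 6.667.
K_p = (6.667 − 1)/0.8571 = 6.61.

K_p = 6.61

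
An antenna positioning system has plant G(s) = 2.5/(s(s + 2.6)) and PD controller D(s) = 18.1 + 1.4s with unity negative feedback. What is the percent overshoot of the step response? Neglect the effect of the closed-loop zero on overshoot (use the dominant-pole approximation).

Forward path: (18.1 + 1.4s)·2.5/(s(s+2.6)). The closed-loop characteristic equation is s² + (2.6 + 2.5·1.4)s + 2.5·18.1 = 0.
That is s² + 6.1s + 45.25 = 0, so ω_n = 6.727 rad/s and ζ = 6.1/(2·6.727) = 0.4534.
%OS = 100·exp(−πζ/√(1−ζ²)) = 20.2%.

20.2%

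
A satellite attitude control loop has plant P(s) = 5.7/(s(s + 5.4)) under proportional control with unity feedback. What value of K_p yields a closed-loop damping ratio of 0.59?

Closed-loop characteristic equation: s² + 5.4s + K_p·5.7 = 0.
So ω_n = √(5.7K_p) and 2ζω_n = 5.4, giving ζ = 5.4/(2√(5.7K_p)).
Setting ζ = 0.59: √(5.7K_p) = 5.4/(2·0.59) = 4.576, so K_p = 20.94/5.7 = 3.67.

K_p = 3.67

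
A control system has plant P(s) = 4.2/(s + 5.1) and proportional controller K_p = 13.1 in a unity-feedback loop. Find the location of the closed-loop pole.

Closed-loop transfer function: T(s) = K_p·P(s)/(1 + K_p·P(s)) = 55.02/(s + 5.1 + 55.02) = 55.02/(s + 60.12).
The closed-loop pole is at s = −60.12.

s = -60.12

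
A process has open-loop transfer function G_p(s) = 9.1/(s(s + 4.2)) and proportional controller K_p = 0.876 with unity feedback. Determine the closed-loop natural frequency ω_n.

1 + K_p·G_p(s) = 0 gives s² + 4.2s + 7.972 = 0.
Matching s² + 2ζω_n s + ω_n²: ω_n = √7.972 = 2.823 rad/s and 2ζω_n = 4.2, so ζ = 4.2/(2·2.823) = 0.744.

ω_n = 2.82 rad/s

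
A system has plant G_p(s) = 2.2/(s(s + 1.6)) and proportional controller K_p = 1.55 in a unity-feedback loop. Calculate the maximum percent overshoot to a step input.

22.1%

From 1 + K_pG_p(s) = 0: s² + 1.6s + 3.41 = 0 ⇒ ω_n = 1.847, ζ = 0.4332.
%OS = 100·exp(−πζ/√(1−ζ²)) = 100·exp(−π·0.4332/√0.8123) = 22.1%.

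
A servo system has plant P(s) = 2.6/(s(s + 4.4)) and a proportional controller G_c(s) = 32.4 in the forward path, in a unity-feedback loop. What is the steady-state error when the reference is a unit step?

0

The open loop G_c(s)P(s) has a pole at the origin (type 1), so the static position error constant is infinite and e_ss = 1/(1+∞) = 0.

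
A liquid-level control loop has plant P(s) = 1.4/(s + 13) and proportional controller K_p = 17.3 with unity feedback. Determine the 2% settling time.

Closed-loop transfer function: T(s) = K_p·P(s)/(1 + K_p·P(s)) = 24.22/(s + 13 + 24.22) = 24.22/(s + 37.22).
Time constant τ = 1/37.22 = 0.02687 s, so the 2% settling time is about 4τ = 0.107 s.

T_s ≈ 0.107 s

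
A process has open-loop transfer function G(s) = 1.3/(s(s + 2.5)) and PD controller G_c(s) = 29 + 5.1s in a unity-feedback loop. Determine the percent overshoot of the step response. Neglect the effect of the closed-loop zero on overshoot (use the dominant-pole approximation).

Forward path: (29 + 5.1s)·1.3/(s(s+2.5)). The closed-loop characteristic equation is s² + (2.5 + 1.3·5.1)s + 1.3·29 = 0.
That is s² + 9.13s + 37.7 = 0, so ω_n = 6.14 rad/s and ζ = 9.13/(2·6.14) = 0.7435.
%OS = 100·exp(−πζ/√(1−ζ²)) = 3.04%.

3.04%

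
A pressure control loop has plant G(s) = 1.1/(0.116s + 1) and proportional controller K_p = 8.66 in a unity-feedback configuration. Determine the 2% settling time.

T_s ≈ 0.0441 s

Closed loop: T(s) = K_p·G/(1+K_p·G) = 9.526/(0.116s + 1 + 9.526), with pole at s = −(1 + 9.526)/0.116 = −90.74.
τ = 1/90.74 = 0.01102 s, so 2% settling time ≈ 4τ = 0.0441 s.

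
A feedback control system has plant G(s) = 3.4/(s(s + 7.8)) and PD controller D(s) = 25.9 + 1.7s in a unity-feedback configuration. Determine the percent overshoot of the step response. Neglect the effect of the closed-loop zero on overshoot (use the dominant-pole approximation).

3.71%

Forward path: (25.9 + 1.7s)·3.4/(s(s+7.8)). The closed-loop characteristic equation is s² + (7.8 + 3.4·1.7)s + 3.4·25.9 = 0.
That is s² + 13.58s + 88.06 = 0, so ω_n = 9.384 rad/s and ζ = 13.58/(2·9.384) = 0.7236.
%OS = 100·exp(−πζ/√(1−ζ²)) = 3.71%.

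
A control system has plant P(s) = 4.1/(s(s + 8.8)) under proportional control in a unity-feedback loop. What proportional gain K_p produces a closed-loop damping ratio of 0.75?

K_p = 8.39

Closed-loop characteristic equation: s² + 8.8s + K_p·4.1 = 0.
So ω_n = √(4.1K_p) and 2ζω_n = 8.8, giving ζ = 8.8/(2√(4.1K_p)).
Setting ζ = 0.75: √(4.1K_p) = 8.8/(2·0.75) = 5.867, so K_p = 34.42/4.1 = 8.39.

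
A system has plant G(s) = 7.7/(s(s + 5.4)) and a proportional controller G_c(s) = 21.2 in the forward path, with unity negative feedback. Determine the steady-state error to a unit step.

0

The open loop G_c(s)G(s) has a pole at the origin (type 1), so the static position error constant is infinite and e_ss = 1/(1+∞) = 0.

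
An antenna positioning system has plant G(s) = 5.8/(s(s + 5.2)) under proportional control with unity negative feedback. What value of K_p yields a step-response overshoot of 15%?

From %OS = 100·exp(−πζ/√(1−ζ²)) = 15%, ζ = −ln(0.15)/√(π²+ln²(0.15)) = 0.5169.
Characteristic equation s² + 5.2s + 5.8K_p = 0 gives ζ = 5.2/(2√(5.8K_p)).
Setting ζ = 0.5169: √(5.8K_p) = 5.2/(2·0.5169) = 5.03, so K_p = 25.3/5.8 = 4.36.

K_p = 4.36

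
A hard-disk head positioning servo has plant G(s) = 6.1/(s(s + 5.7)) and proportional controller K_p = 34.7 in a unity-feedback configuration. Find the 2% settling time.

The closed-loop denominator s² + 5.7s + 211.7 gives ω_n = √211.7 = 14.55 and ζ = 5.7/(2ω_n) = 0.1959.
2% settling time T_s ≈ 4/(ζω_n) = 4/2.85 = 1.4 s.

T_s ≈ 1.4 s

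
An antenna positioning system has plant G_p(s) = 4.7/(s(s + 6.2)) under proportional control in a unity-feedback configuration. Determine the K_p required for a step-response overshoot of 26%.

From %OS = 100·exp(−πζ/√(1−ζ²)) = 26%, ζ = −ln(0.26)/√(π²+ln²(0.26)) = 0.3941.
Characteristic equation s² + 6.2s + 4.7K_p = 0 gives ζ = 6.2/(2√(4.7K_p)).
Setting ζ = 0.3941: √(4.7K_p) = 6.2/(2·0.3941) = 7.866, so K_p = 61.88/4.7 = 13.2.

K_p = 13.2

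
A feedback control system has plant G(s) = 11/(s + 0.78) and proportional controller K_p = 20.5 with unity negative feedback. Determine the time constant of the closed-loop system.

Closed-loop transfer function: T(s) = K_p·G(s)/(1 + K_p·G(s)) = 225.5/(s + 0.78 + 225.5) = 225.5/(s + 226.3).
Time constant τ = 1/226.3 = 0.00442 s.

τ = 0.00442 s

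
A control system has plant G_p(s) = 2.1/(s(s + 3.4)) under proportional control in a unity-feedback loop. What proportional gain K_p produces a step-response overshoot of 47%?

K_p = 25.2

From %OS = 100·exp(−πζ/√(1−ζ²)) = 47%, ζ = −ln(0.47)/√(π²+ln²(0.47)) = 0.2337.
Characteristic equation s² + 3.4s + 2.1K_p = 0 gives ζ = 3.4/(2√(2.1K_p)).
Setting ζ = 0.2337: √(2.1K_p) = 3.4/(2·0.2337) = 7.275, so K_p = 52.93/2.1 = 25.2.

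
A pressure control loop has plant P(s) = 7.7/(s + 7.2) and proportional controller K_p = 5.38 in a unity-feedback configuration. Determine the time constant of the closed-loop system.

τ = 0.0206 s

Closed-loop transfer function: T(s) = K_p·P(s)/(1 + K_p·P(s)) = 41.43/(s + 7.2 + 41.43) = 41.43/(s + 48.63).
Time constant τ = 1/48.63 = 0.0206 s.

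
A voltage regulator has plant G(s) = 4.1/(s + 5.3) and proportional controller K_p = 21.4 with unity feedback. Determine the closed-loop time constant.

τ = 0.0107 s

Closed-loop transfer function: T(s) = K_p·G(s)/(1 + K_p·G(s)) = 87.74/(s + 5.3 + 87.74) = 87.74/(s + 93.04).
Time constant τ = 1/93.04 = 0.0107 s.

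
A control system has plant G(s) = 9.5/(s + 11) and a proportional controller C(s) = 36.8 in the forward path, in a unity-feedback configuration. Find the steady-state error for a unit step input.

The loop is type 0. Static position error constant K_pos = C(0)·G(0) = 36.8·0.8636 = 31.78.
Steady-state error to a unit step: e_ss = 1/(1+K_pos) = 1/32.78 = 0.0305.

0.0305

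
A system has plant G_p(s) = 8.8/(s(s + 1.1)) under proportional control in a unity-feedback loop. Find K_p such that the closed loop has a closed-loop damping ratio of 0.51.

Closed-loop characteristic equation: s² + 1.1s + K_p·8.8 = 0.
So ω_n = √(8.8K_p) and 2ζω_n = 1.1, giving ζ = 1.1/(2√(8.8K_p)).
Setting ζ = 0.51: √(8.8K_p) = 1.1/(2·0.51) = 1.078, so K_p = 1.163/8.8 = 0.132.

K_p = 0.132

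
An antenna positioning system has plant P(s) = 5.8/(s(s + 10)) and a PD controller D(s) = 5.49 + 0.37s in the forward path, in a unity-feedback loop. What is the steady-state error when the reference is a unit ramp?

0.314

The loop has one pole at the origin (type 1). Velocity error constant K_v = lim_{s→0} s·D(s)P(s) = 5.49·5.8/10 = 3.184.
Steady-state error to a unit ramp: e_ss = 1/K_v = 0.314.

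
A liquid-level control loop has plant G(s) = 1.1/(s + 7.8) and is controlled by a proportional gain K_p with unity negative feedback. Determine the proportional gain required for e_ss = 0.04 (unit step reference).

The loop is type 0, so e_ss(step) = 1/(1 + K_pos) with K_pos = K_p·G(0).
G(0) = 0.141. Require 1/(1 + K_p·0.141) = 0.04, so 1 + 0.141·K_p = 25.
K_p = (25 − 1)/0.141 = 170.

K_p = 170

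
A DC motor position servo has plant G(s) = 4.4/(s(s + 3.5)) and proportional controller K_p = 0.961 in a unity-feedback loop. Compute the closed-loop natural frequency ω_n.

The closed-loop denominator is s(s+3.5) + 0.961·4.4 = s² + 3.5s + 4.228.
Matching s² + 2ζω_n s + ω_n²: ω_n = √4.228 = 2.056 rad/s and 2ζω_n = 3.5, so ζ = 3.5/(2·2.056) = 0.851.

ω_n = 2.06 rad/s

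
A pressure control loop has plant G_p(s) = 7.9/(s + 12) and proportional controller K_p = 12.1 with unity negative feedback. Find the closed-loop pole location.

Closed-loop transfer function: T(s) = K_p·G_p(s)/(1 + K_p·G_p(s)) = 95.59/(s + 12 + 95.59) = 95.59/(s + 107.6).
The closed-loop pole is at s = −107.6.

s = -107.6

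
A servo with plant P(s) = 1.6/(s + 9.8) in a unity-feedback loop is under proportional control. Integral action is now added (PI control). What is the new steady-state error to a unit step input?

Adding integral action puts a pole at s = 0 in the forward path, raising the system type to 1; a type-1 loop has zero steady-state error to a step.

0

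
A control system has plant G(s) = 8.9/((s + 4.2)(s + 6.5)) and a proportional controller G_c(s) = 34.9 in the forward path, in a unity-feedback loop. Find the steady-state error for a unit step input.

0.0808

The loop is type 0. Static position error constant K_pos = G_c(0)·G(0) = 34.9·0.326 = 11.38.
Steady-state error to a unit step: e_ss = 1/(1+K_pos) = 1/12.38 = 0.0808.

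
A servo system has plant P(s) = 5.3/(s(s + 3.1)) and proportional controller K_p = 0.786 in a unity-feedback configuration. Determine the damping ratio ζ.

ζ = 0.759

With unity feedback the closed-loop characteristic equation is s² + 3.1s + 0.786·5.3 = s² + 3.1s + 4.166 = 0.
So ω_n² = 4.166 ⇒ ω_n = 2.041 rad/s, and ζ = 3.1/(2ω_n) = 0.759.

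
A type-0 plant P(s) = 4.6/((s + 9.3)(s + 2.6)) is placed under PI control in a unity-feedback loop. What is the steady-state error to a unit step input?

The PI controller's integrator makes the forward path type 1, so e_ss to a step is zero.

0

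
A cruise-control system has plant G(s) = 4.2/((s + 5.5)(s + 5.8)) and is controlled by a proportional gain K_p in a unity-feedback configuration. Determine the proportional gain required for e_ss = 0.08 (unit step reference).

K_p = 87.3

The loop is type 0, so e_ss(step) = 1/(1 + K_pos) with K_pos = K_p·G(0).
G(0) = 0.1317. Require 1/(1 + K_p·0.1317) = 0.08, so 1 + 0.1317·K_p = 12.5.
K_p = (12.5 − 1)/0.1317 = 87.3.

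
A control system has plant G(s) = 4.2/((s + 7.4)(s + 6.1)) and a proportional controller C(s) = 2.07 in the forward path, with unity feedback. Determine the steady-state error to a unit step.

The loop is type 0. Static position error constant K_pos = C(0)·G(0) = 2.07·0.09304 = 0.1926.
Steady-state error to a unit step: e_ss = 1/(1+K_pos) = 1/1.193 = 0.839.

0.839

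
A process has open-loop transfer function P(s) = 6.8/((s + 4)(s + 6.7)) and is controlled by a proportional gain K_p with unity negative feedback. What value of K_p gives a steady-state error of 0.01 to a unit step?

For a type-0 loop with proportional control, e_ss = 1/(1 + K_p·P(0)).
P(0) = 0.2537. Require 1/(1 + K_p·0.2537) = 0.01, so 1 + 0.2537·K_p = 100.
K_p = (100 − 1)/0.2537 = 390.

K_p = 390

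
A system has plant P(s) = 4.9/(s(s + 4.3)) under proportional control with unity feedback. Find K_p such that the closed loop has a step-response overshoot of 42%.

K_p = 13.3

From %OS = 100·exp(−πζ/√(1−ζ²)) = 42%, ζ = −ln(0.42)/√(π²+ln²(0.42)) = 0.2662.
Characteristic equation s² + 4.3s + 4.9K_p = 0 gives ζ = 4.3/(2√(4.9K_p)).
Setting ζ = 0.2662: √(4.9K_p) = 4.3/(2·0.2662) = 8.077, so K_p = 65.25/4.9 = 13.3.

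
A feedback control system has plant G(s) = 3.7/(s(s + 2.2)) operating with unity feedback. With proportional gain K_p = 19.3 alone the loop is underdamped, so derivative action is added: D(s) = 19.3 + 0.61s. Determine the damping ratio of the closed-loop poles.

Forward path: (19.3 + 0.61s)·3.7/(s(s+2.2)). The closed-loop characteristic equation is s² + (2.2 + 3.7·0.61)s + 3.7·19.3 = 0.
That is s² + 4.457s + 71.41 = 0, so ω_n = 8.45 rad/s and ζ = 4.457/(2·8.45) = 0.2637.

ζ = 0.264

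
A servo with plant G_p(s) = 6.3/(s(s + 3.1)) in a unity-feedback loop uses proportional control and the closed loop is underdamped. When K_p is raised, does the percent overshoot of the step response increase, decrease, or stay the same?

Characteristic equation s² + 3.1s + K_p·6.3 = 0: raising K_p raises ω_n while 2ζω_n = 3.1 is fixed, so ζ falls and overshoot grows.

increase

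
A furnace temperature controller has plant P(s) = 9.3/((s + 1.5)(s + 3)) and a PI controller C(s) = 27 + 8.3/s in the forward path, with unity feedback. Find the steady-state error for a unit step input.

0

The open loop C(s)P(s) has a pole at the origin (type 1), so the static position error constant is infinite and e_ss = 1/(1+∞) = 0.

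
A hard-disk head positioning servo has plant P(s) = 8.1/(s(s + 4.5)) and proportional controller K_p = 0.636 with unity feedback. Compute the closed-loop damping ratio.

ζ = 0.991

The closed-loop denominator is s(s+4.5) + 0.636·8.1 = s² + 4.5s + 5.152.
So ω_n² = 5.152 ⇒ ω_n = 2.27 rad/s, and ζ = 4.5/(2ω_n) = 0.991.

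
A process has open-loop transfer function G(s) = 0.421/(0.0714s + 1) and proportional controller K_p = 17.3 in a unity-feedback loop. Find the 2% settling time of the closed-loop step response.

T_s ≈ 0.0345 s

Closed loop: T(s) = K_p·G/(1+K_p·G) = 7.283/(0.0714s + 1 + 7.283), with pole at s = −(1 + 7.283)/0.0714 = −116.
τ = 1/116 = 0.00862 s, so 2% settling time ≈ 4τ = 0.0345 s.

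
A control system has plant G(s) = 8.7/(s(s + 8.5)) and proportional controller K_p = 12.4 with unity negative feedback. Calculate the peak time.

From 1 + K_pG(s) = 0: s² + 8.5s + 107.9 = 0 ⇒ ω_n = 10.39, ζ = 0.4092.
Damped frequency ω_d = ω_n√(1−ζ²) = 9.477 rad/s, so peak time T_p = π/ω_d = 0.331 s.

T_p = 0.331 s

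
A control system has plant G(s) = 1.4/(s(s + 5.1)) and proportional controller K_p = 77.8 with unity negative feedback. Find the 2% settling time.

T_s ≈ 1.57 s

Closed-loop characteristic equation: s² + 5.1s + 108.9 = 0, so ω_n = 10.44 rad/s and ζ = 5.1/(2·10.44) = 0.2443.
2% settling time T_s ≈ 4/(ζω_n) = 4/2.55 = 1.57 s.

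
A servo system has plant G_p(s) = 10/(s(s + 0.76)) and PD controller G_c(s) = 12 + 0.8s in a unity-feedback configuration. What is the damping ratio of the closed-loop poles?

ζ = 0.4

Forward path: (12 + 0.8s)·10/(s(s+0.76)). The closed-loop characteristic equation is s² + (0.76 + 10·0.8)s + 10·12 = 0.
That is s² + 8.76s + 120 = 0, so ω_n = 10.95 rad/s and ζ = 8.76/(2·10.95) = 0.3998.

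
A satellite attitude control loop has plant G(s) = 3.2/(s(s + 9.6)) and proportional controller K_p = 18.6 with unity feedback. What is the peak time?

From 1 + K_pG(s) = 0: s² + 9.6s + 59.52 = 0 ⇒ ω_n = 7.715, ζ = 0.6222.
Damped frequency ω_d = ω_n√(1−ζ²) = 6.04 rad/s, so peak time T_p = π/ω_d = 0.52 s.

T_p = 0.52 s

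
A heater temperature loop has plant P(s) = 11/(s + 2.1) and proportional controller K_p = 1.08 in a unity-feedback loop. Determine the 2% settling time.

Closed-loop transfer function: T(s) = K_p·P(s)/(1 + K_p·P(s)) = 11.88/(s + 2.1 + 11.88) = 11.88/(s + 13.98).
Time constant τ = 1/13.98 = 0.07153 s, so the 2% settling time is about 4τ = 0.286 s.

T_s ≈ 0.286 s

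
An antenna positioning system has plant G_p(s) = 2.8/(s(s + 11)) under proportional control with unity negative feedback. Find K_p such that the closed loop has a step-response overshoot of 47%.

K_p = 198

From %OS = 100·exp(−πζ/√(1−ζ²)) = 47%, ζ = −ln(0.47)/√(π²+ln²(0.47)) = 0.2337.
Characteristic equation s² + 11s + 2.8K_p = 0 gives ζ = 11/(2√(2.8K_p)).
Setting ζ = 0.2337: √(2.8K_p) = 11/(2·0.2337) = 23.54, so K_p = 554/2.8 = 198.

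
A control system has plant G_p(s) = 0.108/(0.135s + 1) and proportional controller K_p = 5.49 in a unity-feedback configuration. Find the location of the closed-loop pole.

s = -11.8

Closed loop: T(s) = K_p·G_p/(1+K_p·G_p) = 0.5929/(0.135s + 1 + 0.5929), with pole at s = −(1 + 0.5929)/0.135 = −11.8.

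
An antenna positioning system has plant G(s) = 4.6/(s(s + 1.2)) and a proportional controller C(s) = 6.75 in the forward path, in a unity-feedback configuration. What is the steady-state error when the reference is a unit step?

0

The open loop C(s)G(s) has a pole at the origin (type 1), so the static position error constant is infinite and e_ss = 1/(1+∞) = 0.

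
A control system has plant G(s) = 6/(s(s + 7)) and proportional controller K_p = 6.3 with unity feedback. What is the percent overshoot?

Closed-loop characteristic equation: s² + 7s + 37.8 = 0, so ω_n = 6.148 rad/s and ζ = 7/(2·6.148) = 0.5693.
%OS = 100·exp(−πζ/√(1−ζ²)) = 100·exp(−π·0.5693/√0.6759) = 11.4%.

11.4%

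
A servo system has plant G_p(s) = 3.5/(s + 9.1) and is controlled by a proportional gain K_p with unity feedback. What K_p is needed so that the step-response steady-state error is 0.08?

K_p = 29.9

For a type-0 loop with proportional control, e_ss = 1/(1 + K_p·G_p(0)).
G_p(0) = 0.3846. Require 1/(1 + K_p·0.3846) = 0.08, so 1 + 0.3846·K_p = 12.5.
K_p = (12.5 − 1)/0.3846 = 29.9.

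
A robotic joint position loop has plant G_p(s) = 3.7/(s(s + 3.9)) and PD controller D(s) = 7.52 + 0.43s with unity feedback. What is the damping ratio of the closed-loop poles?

ζ = 0.52

Forward path: (7.52 + 0.43s)·3.7/(s(s+3.9)). The closed-loop characteristic equation is s² + (3.9 + 3.7·0.43)s + 3.7·7.52 = 0.
That is s² + 5.491s + 27.82 = 0, so ω_n = 5.275 rad/s and ζ = 5.491/(2·5.275) = 0.5205.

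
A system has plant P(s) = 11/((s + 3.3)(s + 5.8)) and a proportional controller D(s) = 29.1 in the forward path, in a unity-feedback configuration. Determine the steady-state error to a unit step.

0.0564

The loop is type 0. Static position error constant K_pos = D(0)·P(0) = 29.1·0.5747 = 16.72.
Steady-state error to a unit step: e_ss = 1/(1+K_pos) = 1/17.72 = 0.0564.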